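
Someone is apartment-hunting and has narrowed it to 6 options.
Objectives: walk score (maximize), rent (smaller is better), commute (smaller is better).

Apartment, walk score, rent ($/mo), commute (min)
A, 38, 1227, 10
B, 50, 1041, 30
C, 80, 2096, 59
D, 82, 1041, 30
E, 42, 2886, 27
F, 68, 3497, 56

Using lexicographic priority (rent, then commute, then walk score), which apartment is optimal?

First minimize rent: best is 1041, kept {B, D}.
Then minimize commute: best is 30, kept {B, D}.
Then maximize walk score: best is 82, kept {D}.

D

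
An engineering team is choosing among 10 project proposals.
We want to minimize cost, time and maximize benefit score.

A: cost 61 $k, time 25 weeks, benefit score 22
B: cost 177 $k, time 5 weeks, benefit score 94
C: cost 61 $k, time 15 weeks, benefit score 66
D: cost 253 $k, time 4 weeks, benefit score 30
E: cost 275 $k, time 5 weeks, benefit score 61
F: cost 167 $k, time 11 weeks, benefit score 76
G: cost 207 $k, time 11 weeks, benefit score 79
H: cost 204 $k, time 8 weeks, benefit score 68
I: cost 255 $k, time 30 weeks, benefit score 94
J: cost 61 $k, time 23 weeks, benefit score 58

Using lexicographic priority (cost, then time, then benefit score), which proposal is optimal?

C

First minimize cost: best is 61, kept {A, C, J}.
Then minimize time: best is 15, kept {C}.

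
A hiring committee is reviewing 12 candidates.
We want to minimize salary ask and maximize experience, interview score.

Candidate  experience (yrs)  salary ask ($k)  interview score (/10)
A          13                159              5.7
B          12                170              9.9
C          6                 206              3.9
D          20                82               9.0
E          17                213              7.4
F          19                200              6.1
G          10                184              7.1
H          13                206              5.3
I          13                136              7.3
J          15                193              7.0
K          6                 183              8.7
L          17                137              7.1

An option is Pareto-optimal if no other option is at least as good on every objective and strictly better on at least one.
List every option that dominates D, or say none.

A: worse on experience (13 vs 20).
B: worse on experience (12 vs 20).
C: worse on experience (6 vs 20).
E: worse on experience (17 vs 20).
F: worse on experience (19 vs 20).
G: worse on experience (10 vs 20).
H: worse on experience (13 vs 20).
I: worse on experience (13 vs 20).
J: worse on experience (15 vs 20).
K: worse on experience (6 vs 20).
L: worse on experience (17 vs 20).
No option dominates D.

none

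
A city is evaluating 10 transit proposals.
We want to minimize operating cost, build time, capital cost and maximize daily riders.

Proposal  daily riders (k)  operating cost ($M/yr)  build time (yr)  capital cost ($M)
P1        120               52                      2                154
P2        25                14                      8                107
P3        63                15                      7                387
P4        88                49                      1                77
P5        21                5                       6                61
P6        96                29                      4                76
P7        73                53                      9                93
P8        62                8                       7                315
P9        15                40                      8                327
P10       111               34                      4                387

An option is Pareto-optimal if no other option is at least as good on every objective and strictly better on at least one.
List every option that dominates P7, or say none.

P4: daily riders 88≥73, operating cost 49≤53, build time 1≤9, capital cost 77≤93 — dominates P7.
P6: daily riders 96≥73, operating cost 29≤53, build time 4≤9, capital cost 76≤93 — dominates P7.
Others (P1, P2, P3, P5, P8, P9, P10) are each worse than P7 on at least one objective.

P4, P6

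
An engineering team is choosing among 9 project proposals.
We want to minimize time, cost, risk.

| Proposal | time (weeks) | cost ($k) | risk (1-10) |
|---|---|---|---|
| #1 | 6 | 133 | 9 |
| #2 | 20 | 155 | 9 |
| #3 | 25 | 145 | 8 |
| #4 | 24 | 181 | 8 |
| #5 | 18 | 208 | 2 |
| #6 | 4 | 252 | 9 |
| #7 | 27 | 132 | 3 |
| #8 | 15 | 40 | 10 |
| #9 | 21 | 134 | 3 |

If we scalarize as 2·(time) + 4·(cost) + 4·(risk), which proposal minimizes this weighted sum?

#1: 2·6 + 4·133 + 4·9 = 580
#2: 2·20 + 4·155 + 4·9 = 696
#3: 2·25 + 4·145 + 4·8 = 662
#4: 2·24 + 4·181 + 4·8 = 804
#5: 2·18 + 4·208 + 4·2 = 876
#6: 2·4 + 4·252 + 4·9 = 1052
#7: 2·27 + 4·132 + 4·3 = 594
#8: 2·15 + 4·40 + 4·10 = 230
#9: 2·21 + 4·134 + 4·3 = 590
Lowest: #8 at 230.

#8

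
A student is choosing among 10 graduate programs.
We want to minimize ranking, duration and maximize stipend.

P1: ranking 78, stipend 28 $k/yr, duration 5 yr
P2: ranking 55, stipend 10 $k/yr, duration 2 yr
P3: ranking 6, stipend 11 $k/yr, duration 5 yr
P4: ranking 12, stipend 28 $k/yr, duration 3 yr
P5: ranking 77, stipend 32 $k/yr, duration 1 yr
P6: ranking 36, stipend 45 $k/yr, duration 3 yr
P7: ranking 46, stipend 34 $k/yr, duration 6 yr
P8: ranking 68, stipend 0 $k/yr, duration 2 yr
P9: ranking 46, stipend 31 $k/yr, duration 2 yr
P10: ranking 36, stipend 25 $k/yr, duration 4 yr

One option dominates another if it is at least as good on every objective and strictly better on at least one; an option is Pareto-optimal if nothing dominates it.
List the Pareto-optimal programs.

P1: dominated by P4 (ranking 12≤78, stipend 28≥28, duration 3≤5).
P2: dominated by P9 (ranking 46≤55, stipend 31≥10, duration 2≤2).
P3: not dominated (best ranking).
P4: not dominated.
P5: not dominated (best duration).
P6: not dominated (best stipend).
P7: dominated by P6 (ranking 36≤46, stipend 45≥34, duration 3≤6).
P8: dominated by P2 (ranking 55≤68, stipend 10≥0, duration 2≤2).
P9: not dominated.
P10: dominated by P4 (ranking 12≤36, stipend 28≥25, duration 3≤4).

P3, P4, P5, P6, P9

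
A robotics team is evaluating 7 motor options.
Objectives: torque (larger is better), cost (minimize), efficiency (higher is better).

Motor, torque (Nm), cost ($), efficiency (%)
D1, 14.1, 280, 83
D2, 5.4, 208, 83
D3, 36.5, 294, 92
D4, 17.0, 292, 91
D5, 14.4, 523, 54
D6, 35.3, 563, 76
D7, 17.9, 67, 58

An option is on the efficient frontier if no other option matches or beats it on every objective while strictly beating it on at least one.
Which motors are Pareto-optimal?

D1, D2, D3, D4, D7

D1: not dominated.
D2: not dominated.
D3: not dominated (best torque).
D4: not dominated.
D5: dominated by D3 (torque 36.5≥14.4, cost 294≤523, efficiency 92≥54).
D6: dominated by D3 (torque 36.5≥35.3, cost 294≤563, efficiency 92≥76).
D7: not dominated (best cost).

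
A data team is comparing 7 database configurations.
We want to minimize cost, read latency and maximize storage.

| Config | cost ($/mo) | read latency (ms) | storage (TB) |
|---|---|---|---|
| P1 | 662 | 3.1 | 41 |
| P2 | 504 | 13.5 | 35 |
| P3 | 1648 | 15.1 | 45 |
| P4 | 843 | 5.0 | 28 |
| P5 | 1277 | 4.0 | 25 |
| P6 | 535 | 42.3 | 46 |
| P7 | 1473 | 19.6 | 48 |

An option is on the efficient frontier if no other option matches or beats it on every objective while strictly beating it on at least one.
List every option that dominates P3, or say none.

none

P1: worse on storage (41 vs 45).
P2: worse on storage (35 vs 45).
P4: worse on storage (28 vs 45).
P5: worse on storage (25 vs 45).
P6: worse on read latency (42.3 vs 15.1).
P7: worse on read latency (19.6 vs 15.1).
No option dominates P3.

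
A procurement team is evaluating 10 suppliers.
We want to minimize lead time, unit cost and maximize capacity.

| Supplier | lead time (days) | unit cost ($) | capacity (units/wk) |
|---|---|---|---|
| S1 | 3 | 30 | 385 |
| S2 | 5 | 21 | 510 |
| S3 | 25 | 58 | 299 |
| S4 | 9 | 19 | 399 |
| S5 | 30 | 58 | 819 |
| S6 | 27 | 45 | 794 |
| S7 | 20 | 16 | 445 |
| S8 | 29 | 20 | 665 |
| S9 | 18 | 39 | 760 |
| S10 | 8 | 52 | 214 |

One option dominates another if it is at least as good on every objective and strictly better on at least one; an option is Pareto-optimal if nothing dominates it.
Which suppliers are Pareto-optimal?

S1, S2, S4, S5, S6, S7, S8, S9

S1: not dominated (best lead time).
S2: not dominated.
S3: dominated by S1 (lead time 3≤25, unit cost 30≤58, capacity 385≥299).
S4: not dominated.
S5: not dominated (best capacity).
S6: not dominated.
S7: not dominated (best unit cost).
S8: not dominated.
S9: not dominated.
S10: dominated by S1 (lead time 3≤8, unit cost 30≤52, capacity 385≥214).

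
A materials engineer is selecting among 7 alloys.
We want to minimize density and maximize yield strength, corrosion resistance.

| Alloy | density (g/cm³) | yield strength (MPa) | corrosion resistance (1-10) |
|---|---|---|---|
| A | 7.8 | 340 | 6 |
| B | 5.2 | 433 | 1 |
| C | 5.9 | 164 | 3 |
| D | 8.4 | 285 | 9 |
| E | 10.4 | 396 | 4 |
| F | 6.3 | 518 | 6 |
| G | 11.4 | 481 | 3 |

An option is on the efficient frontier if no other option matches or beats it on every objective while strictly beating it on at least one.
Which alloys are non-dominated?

B, C, D, F

A: dominated by F (density 6.3≤7.8, yield strength 518≥340, corrosion resistance 6≥6).
B: not dominated (best density).
C: not dominated.
D: not dominated (best corrosion resistance).
E: dominated by F (density 6.3≤10.4, yield strength 518≥396, corrosion resistance 6≥4).
F: not dominated (best yield strength).
G: dominated by F (density 6.3≤11.4, yield strength 518≥481, corrosion resistance 6≥3).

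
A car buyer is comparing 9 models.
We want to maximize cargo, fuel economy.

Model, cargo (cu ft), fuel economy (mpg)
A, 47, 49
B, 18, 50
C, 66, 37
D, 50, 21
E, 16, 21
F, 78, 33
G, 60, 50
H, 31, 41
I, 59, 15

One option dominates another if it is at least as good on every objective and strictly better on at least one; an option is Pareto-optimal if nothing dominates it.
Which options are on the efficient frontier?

A: dominated by G (cargo 60≥47, fuel economy 50≥49).
B: dominated by G (cargo 60≥18, fuel economy 50≥50).
C: not dominated.
D: dominated by C (cargo 66≥50, fuel economy 37≥21).
E: dominated by A (cargo 47≥16, fuel economy 49≥21).
F: not dominated (best cargo).
G: not dominated.
H: dominated by A (cargo 47≥31, fuel economy 49≥41).
I: dominated by C (cargo 66≥59, fuel economy 37≥15).

C, F, G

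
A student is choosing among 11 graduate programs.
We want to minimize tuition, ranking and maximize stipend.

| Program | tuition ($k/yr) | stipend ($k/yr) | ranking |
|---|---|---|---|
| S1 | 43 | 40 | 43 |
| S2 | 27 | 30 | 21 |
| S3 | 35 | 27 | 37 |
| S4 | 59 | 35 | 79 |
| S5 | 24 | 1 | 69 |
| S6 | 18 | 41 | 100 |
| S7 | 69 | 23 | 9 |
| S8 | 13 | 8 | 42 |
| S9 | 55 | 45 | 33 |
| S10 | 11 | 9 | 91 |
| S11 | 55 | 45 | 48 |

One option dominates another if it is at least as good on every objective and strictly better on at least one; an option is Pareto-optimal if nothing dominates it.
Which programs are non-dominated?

S1: not dominated.
S2: not dominated.
S3: dominated by S2 (tuition 27≤35, stipend 30≥27, ranking 21≤37).
S4: dominated by S1 (tuition 43≤59, stipend 40≥35, ranking 43≤79).
S5: dominated by S8 (tuition 13≤24, stipend 8≥1, ranking 42≤69).
S6: not dominated.
S7: not dominated (best ranking).
S8: not dominated.
S9: not dominated.
S10: not dominated (best tuition).
S11: dominated by S9 (tuition 55≤55, stipend 45≥45, ranking 33≤48).

S1, S2, S6, S7, S8, S9, S10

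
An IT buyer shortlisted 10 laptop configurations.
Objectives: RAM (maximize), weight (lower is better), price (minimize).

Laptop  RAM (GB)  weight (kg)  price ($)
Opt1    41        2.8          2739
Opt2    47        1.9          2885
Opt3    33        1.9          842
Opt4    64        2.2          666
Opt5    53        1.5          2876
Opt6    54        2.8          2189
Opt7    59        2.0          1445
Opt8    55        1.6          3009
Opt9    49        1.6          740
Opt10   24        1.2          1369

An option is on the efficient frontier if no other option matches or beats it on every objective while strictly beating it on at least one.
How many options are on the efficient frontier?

Opt1: dominated by Opt4 (RAM 64≥41, weight 2.2≤2.8, price 666≤2739).
Opt2: dominated by Opt5 (RAM 53≥47, weight 1.5≤1.9, price 2876≤2885).
Opt3: dominated by Opt9 (RAM 49≥33, weight 1.6≤1.9, price 740≤842).
Opt4: not dominated (best RAM).
Opt5: not dominated.
Opt6: dominated by Opt4 (RAM 64≥54, weight 2.2≤2.8, price 666≤2189).
Opt7: not dominated.
Opt8: not dominated.
Opt9: not dominated.
Opt10: not dominated (best weight).
Pareto-optimal: Opt4, Opt5, Opt7, Opt8, Opt9, Opt10 → 6.

6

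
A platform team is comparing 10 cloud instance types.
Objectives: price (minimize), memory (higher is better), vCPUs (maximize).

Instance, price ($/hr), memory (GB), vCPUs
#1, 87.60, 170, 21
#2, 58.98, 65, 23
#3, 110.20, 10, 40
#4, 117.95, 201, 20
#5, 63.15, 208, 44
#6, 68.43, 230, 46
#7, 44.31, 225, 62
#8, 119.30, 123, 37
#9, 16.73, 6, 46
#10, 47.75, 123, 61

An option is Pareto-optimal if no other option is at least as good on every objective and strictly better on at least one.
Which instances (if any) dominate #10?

#7: price 44.31≤47.75, memory 225≥123, vCPUs 62≥61 — dominates #10.
Others (#1, #2, #3, #4, #5, #6, #8, #9) are each worse than #10 on at least one objective.

#7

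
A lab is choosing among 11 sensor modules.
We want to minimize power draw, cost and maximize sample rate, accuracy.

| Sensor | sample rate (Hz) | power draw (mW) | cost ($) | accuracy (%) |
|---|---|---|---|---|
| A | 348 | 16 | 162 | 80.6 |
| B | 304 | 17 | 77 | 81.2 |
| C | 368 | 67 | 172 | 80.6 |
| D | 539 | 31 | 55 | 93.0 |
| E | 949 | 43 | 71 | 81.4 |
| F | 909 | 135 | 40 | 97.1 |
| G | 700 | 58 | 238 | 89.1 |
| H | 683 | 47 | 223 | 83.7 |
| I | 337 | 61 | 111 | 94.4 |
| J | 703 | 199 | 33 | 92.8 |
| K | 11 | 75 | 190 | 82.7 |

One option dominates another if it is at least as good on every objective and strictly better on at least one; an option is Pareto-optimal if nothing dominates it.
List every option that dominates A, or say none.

none

B: worse on sample rate (304 vs 348).
C: worse on power draw (67 vs 16).
D: worse on power draw (31 vs 16).
E: worse on power draw (43 vs 16).
F: worse on power draw (135 vs 16).
G: worse on power draw (58 vs 16).
H: worse on power draw (47 vs 16).
I: worse on sample rate (337 vs 348).
J: worse on power draw (199 vs 16).
K: worse on sample rate (11 vs 348).
No option dominates A.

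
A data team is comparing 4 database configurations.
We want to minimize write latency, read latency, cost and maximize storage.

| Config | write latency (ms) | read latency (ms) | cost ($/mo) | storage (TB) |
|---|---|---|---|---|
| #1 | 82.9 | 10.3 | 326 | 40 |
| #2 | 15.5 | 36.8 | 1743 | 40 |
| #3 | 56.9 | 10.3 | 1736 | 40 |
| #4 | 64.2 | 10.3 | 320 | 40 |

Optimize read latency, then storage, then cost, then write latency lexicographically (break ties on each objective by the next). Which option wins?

First minimize read latency: best is 10.3, kept {#1, #3, #4}.
Then maximize storage: best is 40, kept {#1, #3, #4}.
Then minimize cost: best is 320, kept {#4}.

#4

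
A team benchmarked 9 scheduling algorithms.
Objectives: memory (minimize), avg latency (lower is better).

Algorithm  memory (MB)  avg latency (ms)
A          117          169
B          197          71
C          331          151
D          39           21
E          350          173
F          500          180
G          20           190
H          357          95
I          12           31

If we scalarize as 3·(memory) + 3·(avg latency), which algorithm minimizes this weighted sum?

I

A: 3·117 + 3·169 = 858
B: 3·197 + 3·71 = 804
C: 3·331 + 3·151 = 1446
D: 3·39 + 3·21 = 180
E: 3·350 + 3·173 = 1569
F: 3·500 + 3·180 = 2040
G: 3·20 + 3·190 = 630
H: 3·357 + 3·95 = 1356
I: 3·12 + 3·31 = 129
Lowest: I at 129.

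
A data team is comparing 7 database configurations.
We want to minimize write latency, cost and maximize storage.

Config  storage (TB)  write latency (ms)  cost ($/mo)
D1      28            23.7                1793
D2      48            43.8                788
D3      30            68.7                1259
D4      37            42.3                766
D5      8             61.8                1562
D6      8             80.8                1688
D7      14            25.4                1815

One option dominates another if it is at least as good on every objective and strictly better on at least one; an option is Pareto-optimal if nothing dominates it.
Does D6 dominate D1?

D6 vs D1: D6 is worse on storage (8 vs 28), so it does not dominate D1.

No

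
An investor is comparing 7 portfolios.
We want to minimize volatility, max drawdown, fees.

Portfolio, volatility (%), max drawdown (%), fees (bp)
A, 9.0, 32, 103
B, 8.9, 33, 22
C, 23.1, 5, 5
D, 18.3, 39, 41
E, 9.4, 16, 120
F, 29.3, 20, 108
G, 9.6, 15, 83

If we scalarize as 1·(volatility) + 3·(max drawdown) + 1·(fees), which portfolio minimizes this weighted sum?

C

A: 1·9.0 + 3·32 + 1·103 = 208.0
B: 1·8.9 + 3·33 + 1·22 = 129.9
C: 1·23.1 + 3·5 + 1·5 = 43.1
D: 1·18.3 + 3·39 + 1·41 = 176.3
E: 1·9.4 + 3·16 + 1·120 = 177.4
F: 1·29.3 + 3·20 + 1·108 = 197.3
G: 1·9.6 + 3·15 + 1·83 = 137.6
Lowest: C at 43.1.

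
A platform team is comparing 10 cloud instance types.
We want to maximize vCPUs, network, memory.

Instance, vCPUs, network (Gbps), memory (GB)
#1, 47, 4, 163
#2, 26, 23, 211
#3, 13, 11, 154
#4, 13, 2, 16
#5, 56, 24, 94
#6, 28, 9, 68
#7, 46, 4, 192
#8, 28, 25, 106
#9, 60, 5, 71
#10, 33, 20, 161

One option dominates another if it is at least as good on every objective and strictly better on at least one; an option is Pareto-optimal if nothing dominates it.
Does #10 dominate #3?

Yes

#10 vs #3: vCPUs 33≥13, network 20≥11, memory 161≥154 — #10 is at least as good on every objective with at least one strict improvement.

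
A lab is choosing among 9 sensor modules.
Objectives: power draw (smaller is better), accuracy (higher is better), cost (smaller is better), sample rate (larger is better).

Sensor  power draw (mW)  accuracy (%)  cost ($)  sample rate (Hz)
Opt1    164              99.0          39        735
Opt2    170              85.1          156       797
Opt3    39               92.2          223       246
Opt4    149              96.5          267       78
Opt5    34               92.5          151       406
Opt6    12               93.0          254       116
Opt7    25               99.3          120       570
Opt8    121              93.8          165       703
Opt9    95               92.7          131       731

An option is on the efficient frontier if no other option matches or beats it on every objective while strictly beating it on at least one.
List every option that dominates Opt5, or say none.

Opt7: power draw 25≤34, accuracy 99.3≥92.5, cost 120≤151, sample rate 570≥406 — dominates Opt5.
Others (Opt1, Opt2, Opt3, Opt4, Opt6, Opt8, Opt9) are each worse than Opt5 on at least one objective.

Opt7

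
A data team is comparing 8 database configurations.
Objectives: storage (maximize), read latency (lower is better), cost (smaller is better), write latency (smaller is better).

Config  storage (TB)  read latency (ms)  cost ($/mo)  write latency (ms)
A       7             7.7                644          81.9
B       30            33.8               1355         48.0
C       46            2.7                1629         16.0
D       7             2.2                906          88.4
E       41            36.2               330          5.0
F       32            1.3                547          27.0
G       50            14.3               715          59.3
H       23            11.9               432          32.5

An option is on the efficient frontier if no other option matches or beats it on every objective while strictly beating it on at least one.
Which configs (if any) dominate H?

none

A: worse on storage (7 vs 23).
B: worse on read latency (33.8 vs 11.9).
C: worse on cost (1629 vs 432).
D: worse on storage (7 vs 23).
E: worse on read latency (36.2 vs 11.9).
F: worse on cost (547 vs 432).
G: worse on read latency (14.3 vs 11.9).
No option dominates H.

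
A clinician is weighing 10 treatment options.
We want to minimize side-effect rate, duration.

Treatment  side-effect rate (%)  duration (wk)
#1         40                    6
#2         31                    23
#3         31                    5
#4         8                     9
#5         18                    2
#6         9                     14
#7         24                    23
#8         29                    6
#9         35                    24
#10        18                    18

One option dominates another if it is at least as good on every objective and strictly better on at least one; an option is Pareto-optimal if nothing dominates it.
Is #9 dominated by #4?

Yes

#4 vs #9: side-effect rate 8≤35, duration 9≤24 — #4 is at least as good on every objective with at least one strict improvement.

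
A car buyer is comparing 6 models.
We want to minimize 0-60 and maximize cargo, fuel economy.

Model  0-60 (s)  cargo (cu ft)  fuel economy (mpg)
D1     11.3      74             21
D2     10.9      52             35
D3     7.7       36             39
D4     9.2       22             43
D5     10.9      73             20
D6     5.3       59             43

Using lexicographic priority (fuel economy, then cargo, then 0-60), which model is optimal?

D6

First maximize fuel economy: best is 43, kept {D4, D6}.
Then maximize cargo: best is 59, kept {D6}.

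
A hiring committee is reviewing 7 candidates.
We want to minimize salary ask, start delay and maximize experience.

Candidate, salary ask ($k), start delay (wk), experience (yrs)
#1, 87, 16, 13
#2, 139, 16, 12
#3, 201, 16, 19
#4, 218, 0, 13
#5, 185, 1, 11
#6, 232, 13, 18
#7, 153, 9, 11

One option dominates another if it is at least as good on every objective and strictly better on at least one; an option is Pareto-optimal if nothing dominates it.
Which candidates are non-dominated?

#1, #3, #4, #5, #6, #7

#1: not dominated (best salary ask).
#2: dominated by #1 (salary ask 87≤139, start delay 16≤16, experience 13≥12).
#3: not dominated (best experience).
#4: not dominated (best start delay).
#5: not dominated.
#6: not dominated.
#7: not dominated.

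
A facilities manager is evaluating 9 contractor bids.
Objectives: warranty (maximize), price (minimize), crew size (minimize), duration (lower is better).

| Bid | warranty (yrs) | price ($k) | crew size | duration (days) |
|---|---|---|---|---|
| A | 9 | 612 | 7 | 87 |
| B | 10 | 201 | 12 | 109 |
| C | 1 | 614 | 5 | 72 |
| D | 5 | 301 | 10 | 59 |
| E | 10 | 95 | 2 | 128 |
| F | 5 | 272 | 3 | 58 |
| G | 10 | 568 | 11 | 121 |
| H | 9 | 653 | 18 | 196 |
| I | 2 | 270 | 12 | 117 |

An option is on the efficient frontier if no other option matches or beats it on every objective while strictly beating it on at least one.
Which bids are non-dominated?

A: not dominated.
B: not dominated.
C: dominated by F (warranty 5≥1, price 272≤614, crew size 3≤5, duration 58≤72).
D: dominated by F (warranty 5≥5, price 272≤301, crew size 3≤10, duration 58≤59).
E: not dominated (best price).
F: not dominated (best duration).
G: not dominated.
H: dominated by A (warranty 9≥9, price 612≤653, crew size 7≤18, duration 87≤196).
I: dominated by B (warranty 10≥2, price 201≤270, crew size 12≤12, duration 109≤117).

A, B, E, F, G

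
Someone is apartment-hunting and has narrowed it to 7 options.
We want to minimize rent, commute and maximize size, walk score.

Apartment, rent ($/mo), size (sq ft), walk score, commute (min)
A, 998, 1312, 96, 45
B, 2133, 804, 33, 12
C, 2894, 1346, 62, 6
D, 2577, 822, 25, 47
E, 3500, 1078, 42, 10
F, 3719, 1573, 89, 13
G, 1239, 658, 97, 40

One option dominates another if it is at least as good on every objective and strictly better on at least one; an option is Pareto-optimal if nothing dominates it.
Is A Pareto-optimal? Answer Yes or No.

Yes

B: worse on rent (2133 vs 998).
C: worse on rent (2894 vs 998).
D: worse on rent (2577 vs 998).
E: worse on rent (3500 vs 998).
F: worse on rent (3719 vs 998).
G: worse on rent (1239 vs 998).
No option is at least as good as A on every objective and strictly better on one.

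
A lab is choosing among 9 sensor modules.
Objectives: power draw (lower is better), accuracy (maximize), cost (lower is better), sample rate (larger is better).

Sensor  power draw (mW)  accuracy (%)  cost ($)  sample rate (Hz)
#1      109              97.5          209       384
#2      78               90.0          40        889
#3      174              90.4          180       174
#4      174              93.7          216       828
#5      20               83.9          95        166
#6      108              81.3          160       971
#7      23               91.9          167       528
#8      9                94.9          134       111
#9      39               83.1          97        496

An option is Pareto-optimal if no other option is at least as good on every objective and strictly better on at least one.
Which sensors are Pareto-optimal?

#1, #2, #4, #5, #6, #7, #8, #9

#1: not dominated (best accuracy).
#2: not dominated (best cost).
#3: dominated by #7 (power draw 23≤174, accuracy 91.9≥90.4, cost 167≤180, sample rate 528≥174).
#4: not dominated.
#5: not dominated.
#6: not dominated (best sample rate).
#7: not dominated.
#8: not dominated (best power draw).
#9: not dominated.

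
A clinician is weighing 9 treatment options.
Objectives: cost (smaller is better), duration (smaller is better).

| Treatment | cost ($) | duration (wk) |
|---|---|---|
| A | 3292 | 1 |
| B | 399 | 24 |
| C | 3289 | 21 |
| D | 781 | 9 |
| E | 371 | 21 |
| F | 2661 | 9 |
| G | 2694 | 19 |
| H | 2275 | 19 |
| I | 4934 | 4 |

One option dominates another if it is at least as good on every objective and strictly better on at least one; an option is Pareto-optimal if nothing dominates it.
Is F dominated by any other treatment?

Yes

D vs F: cost 781≤2661, duration 9≤9 — D is at least as good on every objective and strictly better on at least one, so D dominates F.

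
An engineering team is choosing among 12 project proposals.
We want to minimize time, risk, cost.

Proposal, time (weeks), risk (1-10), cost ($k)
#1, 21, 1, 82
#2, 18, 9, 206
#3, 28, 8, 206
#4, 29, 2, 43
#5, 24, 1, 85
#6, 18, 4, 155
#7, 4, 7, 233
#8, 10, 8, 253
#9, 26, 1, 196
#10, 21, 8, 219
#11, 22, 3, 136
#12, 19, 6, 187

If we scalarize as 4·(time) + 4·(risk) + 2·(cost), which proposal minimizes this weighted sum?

#1: 4·21 + 4·1 + 2·82 = 252
#2: 4·18 + 4·9 + 2·206 = 520
#3: 4·28 + 4·8 + 2·206 = 556
#4: 4·29 + 4·2 + 2·43 = 210
#5: 4·24 + 4·1 + 2·85 = 270
#6: 4·18 + 4·4 + 2·155 = 398
#7: 4·4 + 4·7 + 2·233 = 510
#8: 4·10 + 4·8 + 2·253 = 578
#9: 4·26 + 4·1 + 2·196 = 500
#10: 4·21 + 4·8 + 2·219 = 554
#11: 4·22 + 4·3 + 2·136 = 372
#12: 4·19 + 4·6 + 2·187 = 474
Lowest: #4 at 210.

#4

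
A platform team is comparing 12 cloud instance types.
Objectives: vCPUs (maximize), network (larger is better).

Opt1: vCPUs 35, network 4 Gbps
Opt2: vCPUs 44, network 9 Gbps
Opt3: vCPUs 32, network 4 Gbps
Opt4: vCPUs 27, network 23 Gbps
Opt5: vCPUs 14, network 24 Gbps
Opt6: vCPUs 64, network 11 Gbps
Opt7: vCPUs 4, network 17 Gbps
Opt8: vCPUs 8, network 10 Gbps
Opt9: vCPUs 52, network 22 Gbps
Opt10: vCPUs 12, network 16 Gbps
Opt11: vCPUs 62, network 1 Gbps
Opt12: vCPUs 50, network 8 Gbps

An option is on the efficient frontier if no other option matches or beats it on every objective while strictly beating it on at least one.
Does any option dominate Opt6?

Opt1: worse on vCPUs (35 vs 64).
Opt2: worse on vCPUs (44 vs 64).
Opt3: worse on vCPUs (32 vs 64).
Opt4: worse on vCPUs (27 vs 64).
Opt5: worse on vCPUs (14 vs 64).
Opt7: worse on vCPUs (4 vs 64).
Opt8: worse on vCPUs (8 vs 64).
Opt9: worse on vCPUs (52 vs 64).
Opt10: worse on vCPUs (12 vs 64).
Opt11: worse on vCPUs (62 vs 64).
Opt12: worse on vCPUs (50 vs 64).
No option is at least as good as Opt6 on every objective and strictly better on one.

No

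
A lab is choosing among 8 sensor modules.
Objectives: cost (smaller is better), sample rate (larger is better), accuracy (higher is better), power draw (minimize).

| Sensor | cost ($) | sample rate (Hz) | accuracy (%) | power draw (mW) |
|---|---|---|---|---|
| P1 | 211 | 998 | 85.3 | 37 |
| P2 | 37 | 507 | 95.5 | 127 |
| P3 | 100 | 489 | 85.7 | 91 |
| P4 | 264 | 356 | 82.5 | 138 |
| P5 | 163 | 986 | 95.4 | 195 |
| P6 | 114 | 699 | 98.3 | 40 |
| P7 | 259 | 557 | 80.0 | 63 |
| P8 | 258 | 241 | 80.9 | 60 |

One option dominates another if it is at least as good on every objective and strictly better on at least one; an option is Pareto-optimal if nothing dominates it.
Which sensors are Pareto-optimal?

P1: not dominated (best sample rate).
P2: not dominated (best cost).
P3: not dominated.
P4: dominated by P1 (cost 211≤264, sample rate 998≥356, accuracy 85.3≥82.5, power draw 37≤138).
P5: not dominated.
P6: not dominated (best accuracy).
P7: dominated by P1 (cost 211≤259, sample rate 998≥557, accuracy 85.3≥80.0, power draw 37≤63).
P8: dominated by P1 (cost 211≤258, sample rate 998≥241, accuracy 85.3≥80.9, power draw 37≤60).

P1, P2, P3, P5, P6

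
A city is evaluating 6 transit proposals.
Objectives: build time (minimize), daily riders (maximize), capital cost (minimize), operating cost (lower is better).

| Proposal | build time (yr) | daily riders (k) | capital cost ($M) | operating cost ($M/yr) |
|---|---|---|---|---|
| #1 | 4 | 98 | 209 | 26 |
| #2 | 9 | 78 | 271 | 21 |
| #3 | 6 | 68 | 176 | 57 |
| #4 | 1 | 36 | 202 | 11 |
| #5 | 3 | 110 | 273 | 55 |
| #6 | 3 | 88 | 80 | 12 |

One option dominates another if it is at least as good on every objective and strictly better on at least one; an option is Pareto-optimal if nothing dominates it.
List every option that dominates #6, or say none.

none

#1: worse on build time (4 vs 3).
#2: worse on build time (9 vs 3).
#3: worse on build time (6 vs 3).
#4: worse on daily riders (36 vs 88).
#5: worse on capital cost (273 vs 80).
No option dominates #6.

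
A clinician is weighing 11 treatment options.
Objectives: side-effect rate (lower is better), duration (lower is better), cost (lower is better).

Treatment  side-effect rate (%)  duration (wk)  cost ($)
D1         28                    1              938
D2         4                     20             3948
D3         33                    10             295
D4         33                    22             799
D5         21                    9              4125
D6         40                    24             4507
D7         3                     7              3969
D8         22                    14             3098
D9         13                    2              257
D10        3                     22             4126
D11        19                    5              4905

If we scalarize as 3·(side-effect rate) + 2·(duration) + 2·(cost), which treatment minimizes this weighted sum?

D9

D1: 3·28 + 2·1 + 2·938 = 1962
D2: 3·4 + 2·20 + 2·3948 = 7948
D3: 3·33 + 2·10 + 2·295 = 709
D4: 3·33 + 2·22 + 2·799 = 1741
D5: 3·21 + 2·9 + 2·4125 = 8331
D6: 3·40 + 2·24 + 2·4507 = 9182
D7: 3·3 + 2·7 + 2·3969 = 7961
D8: 3·22 + 2·14 + 2·3098 = 6290
D9: 3·13 + 2·2 + 2·257 = 557
D10: 3·3 + 2·22 + 2·4126 = 8305
D11: 3·19 + 2·5 + 2·4905 = 9877
Lowest: D9 at 557.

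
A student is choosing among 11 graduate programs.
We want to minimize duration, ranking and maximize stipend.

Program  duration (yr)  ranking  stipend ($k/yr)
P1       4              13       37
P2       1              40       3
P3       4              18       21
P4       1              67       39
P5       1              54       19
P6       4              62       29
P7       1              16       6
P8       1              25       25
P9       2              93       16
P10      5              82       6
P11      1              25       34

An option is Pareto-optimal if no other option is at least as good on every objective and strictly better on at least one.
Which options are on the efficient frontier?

P1: not dominated (best ranking).
P2: dominated by P7 (duration 1≤1, ranking 16≤40, stipend 6≥3).
P3: dominated by P1 (duration 4≤4, ranking 13≤18, stipend 37≥21).
P4: not dominated (best stipend).
P5: dominated by P8 (duration 1≤1, ranking 25≤54, stipend 25≥19).
P6: dominated by P1 (duration 4≤4, ranking 13≤62, stipend 37≥29).
P7: not dominated.
P8: dominated by P11 (duration 1≤1, ranking 25≤25, stipend 34≥25).
P9: dominated by P4 (duration 1≤2, ranking 67≤93, stipend 39≥16).
P10: dominated by P1 (duration 4≤5, ranking 13≤82, stipend 37≥6).
P11: not dominated.

P1, P4, P7, P11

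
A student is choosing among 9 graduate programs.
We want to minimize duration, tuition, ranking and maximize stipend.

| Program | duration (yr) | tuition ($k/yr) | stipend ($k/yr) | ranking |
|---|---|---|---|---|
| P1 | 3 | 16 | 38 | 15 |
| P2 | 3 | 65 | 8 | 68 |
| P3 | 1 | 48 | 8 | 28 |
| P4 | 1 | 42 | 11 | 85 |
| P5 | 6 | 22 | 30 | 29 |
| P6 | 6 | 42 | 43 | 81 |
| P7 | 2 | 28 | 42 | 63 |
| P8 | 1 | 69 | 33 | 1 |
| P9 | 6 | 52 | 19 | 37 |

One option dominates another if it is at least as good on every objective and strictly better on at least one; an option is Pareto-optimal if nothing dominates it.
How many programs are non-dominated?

6

P1: not dominated (best tuition).
P2: dominated by P1 (duration 3≤3, tuition 16≤65, stipend 38≥8, ranking 15≤68).
P3: not dominated.
P4: not dominated.
P5: dominated by P1 (duration 3≤6, tuition 16≤22, stipend 38≥30, ranking 15≤29).
P6: not dominated (best stipend).
P7: not dominated.
P8: not dominated (best ranking).
P9: dominated by P1 (duration 3≤6, tuition 16≤52, stipend 38≥19, ranking 15≤37).
Pareto-optimal: P1, P3, P4, P6, P7, P8 → 6.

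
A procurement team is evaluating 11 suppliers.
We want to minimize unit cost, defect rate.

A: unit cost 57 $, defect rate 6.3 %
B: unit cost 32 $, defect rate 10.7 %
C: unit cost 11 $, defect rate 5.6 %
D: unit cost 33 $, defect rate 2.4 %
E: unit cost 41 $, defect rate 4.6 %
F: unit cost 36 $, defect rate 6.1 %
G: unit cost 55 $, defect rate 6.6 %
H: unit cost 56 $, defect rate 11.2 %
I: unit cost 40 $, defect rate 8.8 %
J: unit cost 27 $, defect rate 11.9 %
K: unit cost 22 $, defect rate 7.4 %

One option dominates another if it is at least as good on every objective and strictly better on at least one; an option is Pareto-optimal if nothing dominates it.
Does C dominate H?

C vs H: unit cost 11≤56, defect rate 5.6≤11.2 — C is at least as good on every objective with at least one strict improvement.

Yes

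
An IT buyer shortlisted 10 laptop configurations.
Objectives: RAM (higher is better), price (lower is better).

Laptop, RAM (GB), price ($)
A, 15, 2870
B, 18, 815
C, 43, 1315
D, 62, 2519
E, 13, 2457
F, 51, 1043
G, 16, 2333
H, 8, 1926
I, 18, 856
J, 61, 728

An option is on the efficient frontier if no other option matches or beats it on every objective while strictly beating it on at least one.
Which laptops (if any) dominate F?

J: RAM 61≥51, price 728≤1043 — dominates F.
Others (A, B, C, D, E, G, H, I) are each worse than F on at least one objective.

J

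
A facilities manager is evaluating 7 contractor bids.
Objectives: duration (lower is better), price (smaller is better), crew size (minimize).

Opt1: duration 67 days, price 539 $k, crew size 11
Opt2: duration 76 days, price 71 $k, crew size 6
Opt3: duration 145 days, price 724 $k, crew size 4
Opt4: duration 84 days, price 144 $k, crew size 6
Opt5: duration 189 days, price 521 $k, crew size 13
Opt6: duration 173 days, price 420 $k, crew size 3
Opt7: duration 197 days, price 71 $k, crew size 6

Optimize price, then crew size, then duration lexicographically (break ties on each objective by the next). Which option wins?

Opt2

First minimize price: best is 71, kept {Opt2, Opt7}.
Then minimize crew size: best is 6, kept {Opt2, Opt7}.
Then minimize duration: best is 76, kept {Opt2}.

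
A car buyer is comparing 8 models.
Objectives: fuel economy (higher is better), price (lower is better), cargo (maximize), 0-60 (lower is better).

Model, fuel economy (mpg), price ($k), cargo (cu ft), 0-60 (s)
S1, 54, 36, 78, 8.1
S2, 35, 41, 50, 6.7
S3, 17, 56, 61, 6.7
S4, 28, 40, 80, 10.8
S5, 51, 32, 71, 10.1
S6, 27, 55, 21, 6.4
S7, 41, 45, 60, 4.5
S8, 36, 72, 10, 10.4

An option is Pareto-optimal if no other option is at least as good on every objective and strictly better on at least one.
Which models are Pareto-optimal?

S1, S2, S3, S4, S5, S7

S1: not dominated (best fuel economy).
S2: not dominated.
S3: not dominated.
S4: not dominated (best cargo).
S5: not dominated (best price).
S6: dominated by S7 (fuel economy 41≥27, price 45≤55, cargo 60≥21, 0-60 4.5≤6.4).
S7: not dominated (best 0-60).
S8: dominated by S1 (fuel economy 54≥36, price 36≤72, cargo 78≥10, 0-60 8.1≤10.4).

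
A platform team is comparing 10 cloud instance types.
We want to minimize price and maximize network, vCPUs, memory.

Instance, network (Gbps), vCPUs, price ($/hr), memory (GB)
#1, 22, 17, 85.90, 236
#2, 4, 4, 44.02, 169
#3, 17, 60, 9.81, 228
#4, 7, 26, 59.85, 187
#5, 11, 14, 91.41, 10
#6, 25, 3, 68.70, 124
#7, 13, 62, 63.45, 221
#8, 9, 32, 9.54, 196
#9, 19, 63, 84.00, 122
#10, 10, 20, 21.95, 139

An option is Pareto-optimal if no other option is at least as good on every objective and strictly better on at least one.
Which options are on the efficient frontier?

#1, #3, #6, #7, #8, #9

#1: not dominated (best memory).
#2: dominated by #3 (network 17≥4, vCPUs 60≥4, price 9.81≤44.02, memory 228≥169).
#3: not dominated.
#4: dominated by #3 (network 17≥7, vCPUs 60≥26, price 9.81≤59.85, memory 228≥187).
#5: dominated by #1 (network 22≥11, vCPUs 17≥14, price 85.90≤91.41, memory 236≥10).
#6: not dominated (best network).
#7: not dominated.
#8: not dominated (best price).
#9: not dominated (best vCPUs).
#10: dominated by #3 (network 17≥10, vCPUs 60≥20, price 9.81≤21.95, memory 228≥139).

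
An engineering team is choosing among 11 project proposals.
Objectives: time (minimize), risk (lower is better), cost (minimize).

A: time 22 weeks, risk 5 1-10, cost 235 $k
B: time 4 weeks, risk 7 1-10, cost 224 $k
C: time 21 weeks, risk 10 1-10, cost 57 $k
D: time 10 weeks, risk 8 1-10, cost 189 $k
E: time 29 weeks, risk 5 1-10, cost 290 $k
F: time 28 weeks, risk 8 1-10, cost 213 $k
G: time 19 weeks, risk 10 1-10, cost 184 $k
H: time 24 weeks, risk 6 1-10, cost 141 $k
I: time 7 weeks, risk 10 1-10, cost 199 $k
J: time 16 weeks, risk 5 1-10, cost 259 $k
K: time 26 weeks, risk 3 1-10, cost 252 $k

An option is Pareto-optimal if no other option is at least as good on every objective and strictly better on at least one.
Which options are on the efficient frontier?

A: not dominated.
B: not dominated (best time).
C: not dominated (best cost).
D: not dominated.
E: dominated by A (time 22≤29, risk 5≤5, cost 235≤290).
F: dominated by D (time 10≤28, risk 8≤8, cost 189≤213).
G: not dominated.
H: not dominated.
I: not dominated.
J: not dominated.
K: not dominated (best risk).

A, B, C, D, G, H, I, J, K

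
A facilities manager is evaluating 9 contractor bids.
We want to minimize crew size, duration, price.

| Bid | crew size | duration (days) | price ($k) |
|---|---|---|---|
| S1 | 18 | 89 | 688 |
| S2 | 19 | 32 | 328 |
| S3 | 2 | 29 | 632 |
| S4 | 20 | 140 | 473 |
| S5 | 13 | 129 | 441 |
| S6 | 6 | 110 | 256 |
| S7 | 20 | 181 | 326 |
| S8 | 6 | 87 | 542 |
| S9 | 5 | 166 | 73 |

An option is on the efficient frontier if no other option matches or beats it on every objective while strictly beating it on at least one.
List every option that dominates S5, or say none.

S6: crew size 6≤13, duration 110≤129, price 256≤441 — dominates S5.
Others (S1, S2, S3, S4, S7, S8, S9) are each worse than S5 on at least one objective.

S6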